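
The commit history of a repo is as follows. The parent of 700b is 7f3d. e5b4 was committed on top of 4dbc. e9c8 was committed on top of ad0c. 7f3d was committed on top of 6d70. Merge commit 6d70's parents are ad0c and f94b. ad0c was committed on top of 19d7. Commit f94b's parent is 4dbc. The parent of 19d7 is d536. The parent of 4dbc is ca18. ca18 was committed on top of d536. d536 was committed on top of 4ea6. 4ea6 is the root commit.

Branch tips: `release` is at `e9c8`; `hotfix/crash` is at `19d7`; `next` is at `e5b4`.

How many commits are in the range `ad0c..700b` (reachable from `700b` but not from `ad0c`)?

Reachable from 700b: {19d7, 4dbc, 4ea6, 6d70, 700b, 7f3d, ad0c, ca18, d536, f94b}.
Reachable from ad0c: {19d7, 4ea6, ad0c, d536}.
In 700b's history but not ad0c's: {4dbc, 6d70, 700b, 7f3d, ca18, f94b} — 6 commits.

6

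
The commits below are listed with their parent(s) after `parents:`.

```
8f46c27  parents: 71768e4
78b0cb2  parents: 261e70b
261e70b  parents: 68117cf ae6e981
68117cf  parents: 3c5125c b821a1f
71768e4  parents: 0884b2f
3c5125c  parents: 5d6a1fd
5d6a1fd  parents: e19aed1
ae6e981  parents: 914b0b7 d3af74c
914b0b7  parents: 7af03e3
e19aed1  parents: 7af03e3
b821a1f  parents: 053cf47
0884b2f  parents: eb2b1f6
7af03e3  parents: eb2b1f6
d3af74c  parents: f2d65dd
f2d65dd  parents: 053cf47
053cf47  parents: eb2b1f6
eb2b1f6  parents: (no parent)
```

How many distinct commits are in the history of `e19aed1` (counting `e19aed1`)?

3

Walking parent pointers from e19aed1: reachable set = {7af03e3, e19aed1, eb2b1f6}.
That is 3 commits.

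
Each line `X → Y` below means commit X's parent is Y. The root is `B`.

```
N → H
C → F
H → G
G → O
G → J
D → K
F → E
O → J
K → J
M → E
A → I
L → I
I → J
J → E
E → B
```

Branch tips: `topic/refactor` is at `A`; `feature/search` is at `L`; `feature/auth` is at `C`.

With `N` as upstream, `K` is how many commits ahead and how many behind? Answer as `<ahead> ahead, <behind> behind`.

Reachable from K: {B, E, J, K}.
Reachable from N: {B, E, G, H, J, N, O}.
Only in K's history (ahead): {K} — 1.
Only in N's history (behind): {G, H, N, O} — 4.

1 ahead, 4 behind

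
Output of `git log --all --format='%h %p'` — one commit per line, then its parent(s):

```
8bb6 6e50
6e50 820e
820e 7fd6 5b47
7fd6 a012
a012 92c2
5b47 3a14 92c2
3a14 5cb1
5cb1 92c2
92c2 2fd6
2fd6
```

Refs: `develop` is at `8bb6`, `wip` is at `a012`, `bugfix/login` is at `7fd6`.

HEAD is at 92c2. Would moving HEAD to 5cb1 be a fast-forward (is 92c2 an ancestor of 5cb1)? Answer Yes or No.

A fast-forward from 92c2 to 5cb1 is possible iff 92c2 is an ancestor of 5cb1.
Ancestors of 5cb1: {2fd6, 5cb1, 92c2}.
92c2 is among them, so fast-forward is possible.

Yes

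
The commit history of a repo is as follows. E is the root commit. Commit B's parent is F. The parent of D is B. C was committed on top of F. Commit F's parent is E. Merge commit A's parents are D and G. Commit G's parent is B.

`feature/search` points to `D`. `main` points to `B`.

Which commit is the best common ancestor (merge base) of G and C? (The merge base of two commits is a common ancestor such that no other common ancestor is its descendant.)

Ancestors of G: {B, E, F, G}.
Ancestors of C: {C, E, F}.
Common ancestors: {E, F}.
Among these, F is not an ancestor of any other common ancestor — it is the merge base.

F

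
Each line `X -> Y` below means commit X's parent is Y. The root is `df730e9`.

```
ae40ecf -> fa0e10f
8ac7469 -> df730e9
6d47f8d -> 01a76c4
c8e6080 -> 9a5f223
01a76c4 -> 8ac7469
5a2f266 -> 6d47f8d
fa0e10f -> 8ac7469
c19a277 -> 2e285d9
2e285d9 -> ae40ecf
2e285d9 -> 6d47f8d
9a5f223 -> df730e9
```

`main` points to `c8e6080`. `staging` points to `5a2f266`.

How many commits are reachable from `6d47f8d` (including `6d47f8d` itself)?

Walking parent pointers from 6d47f8d: reachable set = {01a76c4, 6d47f8d, 8ac7469, df730e9}.
That is 4 commits.

4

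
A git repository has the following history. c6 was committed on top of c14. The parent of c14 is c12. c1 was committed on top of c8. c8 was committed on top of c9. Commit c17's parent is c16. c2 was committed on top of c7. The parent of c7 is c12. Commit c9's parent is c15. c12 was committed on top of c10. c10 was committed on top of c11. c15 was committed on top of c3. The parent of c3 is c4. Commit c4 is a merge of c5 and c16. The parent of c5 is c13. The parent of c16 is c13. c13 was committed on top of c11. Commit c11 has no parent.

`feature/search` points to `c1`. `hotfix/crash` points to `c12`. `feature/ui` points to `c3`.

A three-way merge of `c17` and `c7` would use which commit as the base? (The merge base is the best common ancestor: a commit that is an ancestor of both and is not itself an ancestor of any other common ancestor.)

Ancestors of c17: {c11, c13, c16, c17}.
Ancestors of c7: {c10, c11, c12, c7}.
Common ancestors: {c11}.
The only common ancestor is c11, so it is the merge base.

c11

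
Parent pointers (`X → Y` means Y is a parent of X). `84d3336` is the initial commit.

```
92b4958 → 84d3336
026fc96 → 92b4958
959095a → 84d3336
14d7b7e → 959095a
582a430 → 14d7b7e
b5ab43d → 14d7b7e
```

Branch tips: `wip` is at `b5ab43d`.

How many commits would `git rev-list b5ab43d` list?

Walking parent pointers from b5ab43d: reachable set = {14d7b7e, 84d3336, 959095a, b5ab43d}.
That is 4 commits.

4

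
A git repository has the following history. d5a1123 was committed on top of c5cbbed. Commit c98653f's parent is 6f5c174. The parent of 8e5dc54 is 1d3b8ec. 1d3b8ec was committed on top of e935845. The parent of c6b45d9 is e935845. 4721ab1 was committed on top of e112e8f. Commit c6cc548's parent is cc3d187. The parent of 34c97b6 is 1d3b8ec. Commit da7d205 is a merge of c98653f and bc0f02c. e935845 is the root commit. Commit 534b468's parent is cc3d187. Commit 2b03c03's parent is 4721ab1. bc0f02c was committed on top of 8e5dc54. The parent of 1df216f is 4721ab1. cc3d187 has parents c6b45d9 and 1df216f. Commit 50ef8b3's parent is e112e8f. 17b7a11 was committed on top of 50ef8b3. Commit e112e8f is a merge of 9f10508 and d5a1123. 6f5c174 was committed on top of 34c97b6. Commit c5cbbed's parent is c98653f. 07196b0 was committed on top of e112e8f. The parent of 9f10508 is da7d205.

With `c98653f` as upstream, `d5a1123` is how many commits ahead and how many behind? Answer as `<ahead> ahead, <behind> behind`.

Reachable from d5a1123: {1d3b8ec, 34c97b6, 6f5c174, c5cbbed, c98653f, d5a1123, e935845}.
Reachable from c98653f: {1d3b8ec, 34c97b6, 6f5c174, c98653f, e935845}.
Only in d5a1123's history (ahead): {c5cbbed, d5a1123} — 2.
Only in c98653f's history (behind): {} — 0.

2 ahead, 0 behind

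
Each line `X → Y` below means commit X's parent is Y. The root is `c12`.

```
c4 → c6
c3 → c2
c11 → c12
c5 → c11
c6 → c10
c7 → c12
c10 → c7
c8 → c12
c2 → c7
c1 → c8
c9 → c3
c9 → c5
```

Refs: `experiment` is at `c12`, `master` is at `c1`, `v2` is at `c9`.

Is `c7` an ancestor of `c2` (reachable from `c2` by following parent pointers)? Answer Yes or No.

Ancestors of c2 (commits reachable by following parents): {c12, c2, c7}.
c7 is in that set, so it is an ancestor of c2.

Yes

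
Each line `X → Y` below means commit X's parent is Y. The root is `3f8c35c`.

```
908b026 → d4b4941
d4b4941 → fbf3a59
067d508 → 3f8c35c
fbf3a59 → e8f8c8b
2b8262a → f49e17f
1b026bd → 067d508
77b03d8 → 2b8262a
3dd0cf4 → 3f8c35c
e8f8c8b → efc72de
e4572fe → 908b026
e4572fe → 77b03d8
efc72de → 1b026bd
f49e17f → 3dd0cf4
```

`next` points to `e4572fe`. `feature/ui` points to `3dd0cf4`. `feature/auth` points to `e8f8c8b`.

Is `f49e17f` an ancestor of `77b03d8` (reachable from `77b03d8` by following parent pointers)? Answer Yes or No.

Yes

Ancestors of 77b03d8 (commits reachable by following parents): {2b8262a, 3dd0cf4, 3f8c35c, 77b03d8, f49e17f}.
f49e17f is in that set, so it is an ancestor of 77b03d8.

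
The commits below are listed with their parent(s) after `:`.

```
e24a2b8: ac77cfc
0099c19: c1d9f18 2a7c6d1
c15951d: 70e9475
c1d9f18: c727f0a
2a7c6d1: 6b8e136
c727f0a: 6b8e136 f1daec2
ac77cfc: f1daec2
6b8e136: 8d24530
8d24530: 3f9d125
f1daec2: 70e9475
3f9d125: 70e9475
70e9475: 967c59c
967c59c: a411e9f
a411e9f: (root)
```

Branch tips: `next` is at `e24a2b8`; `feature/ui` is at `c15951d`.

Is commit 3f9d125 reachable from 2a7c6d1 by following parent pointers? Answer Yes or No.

Ancestors of 2a7c6d1 (commits reachable by following parents): {2a7c6d1, 3f9d125, 6b8e136, 70e9475, 8d24530, 967c59c, a411e9f}.
3f9d125 is in that set, so it is an ancestor of 2a7c6d1.

Yes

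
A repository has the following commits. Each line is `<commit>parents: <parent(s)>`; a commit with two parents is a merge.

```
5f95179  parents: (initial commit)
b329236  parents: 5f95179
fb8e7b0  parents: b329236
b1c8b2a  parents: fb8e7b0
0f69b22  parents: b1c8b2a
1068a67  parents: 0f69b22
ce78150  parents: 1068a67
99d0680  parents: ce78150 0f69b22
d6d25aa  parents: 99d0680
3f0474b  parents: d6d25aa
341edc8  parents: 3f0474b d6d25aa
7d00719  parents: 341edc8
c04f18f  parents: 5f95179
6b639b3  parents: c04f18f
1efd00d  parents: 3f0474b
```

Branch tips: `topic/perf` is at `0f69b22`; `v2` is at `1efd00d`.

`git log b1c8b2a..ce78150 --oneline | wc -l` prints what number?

Reachable from ce78150: {0f69b22, 1068a67, 5f95179, b1c8b2a, b329236, ce78150, fb8e7b0}.
Reachable from b1c8b2a: {5f95179, b1c8b2a, b329236, fb8e7b0}.
In ce78150's history but not b1c8b2a's: {0f69b22, 1068a67, ce78150} — 3 commits.

3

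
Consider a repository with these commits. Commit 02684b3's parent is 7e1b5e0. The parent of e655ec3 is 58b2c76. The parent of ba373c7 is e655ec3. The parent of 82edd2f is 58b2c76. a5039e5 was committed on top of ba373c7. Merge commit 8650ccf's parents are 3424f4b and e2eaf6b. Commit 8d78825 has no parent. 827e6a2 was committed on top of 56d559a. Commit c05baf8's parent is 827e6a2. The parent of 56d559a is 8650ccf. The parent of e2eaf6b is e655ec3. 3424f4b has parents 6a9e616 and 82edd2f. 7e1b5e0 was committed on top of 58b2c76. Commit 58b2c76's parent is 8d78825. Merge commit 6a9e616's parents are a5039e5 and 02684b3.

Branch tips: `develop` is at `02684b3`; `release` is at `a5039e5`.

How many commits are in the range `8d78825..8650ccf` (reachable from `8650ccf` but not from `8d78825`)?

Reachable from 8650ccf: {02684b3, 3424f4b, 58b2c76, 6a9e616, 7e1b5e0, 82edd2f, 8650ccf, 8d78825, a5039e5, ba373c7, e2eaf6b, e655ec3}.
Reachable from 8d78825: {8d78825}.
In 8650ccf's history but not 8d78825's: {02684b3, 3424f4b, 58b2c76, 6a9e616, 7e1b5e0, 82edd2f, 8650ccf, a5039e5, ba373c7, e2eaf6b, e655ec3} — 11 commits.

11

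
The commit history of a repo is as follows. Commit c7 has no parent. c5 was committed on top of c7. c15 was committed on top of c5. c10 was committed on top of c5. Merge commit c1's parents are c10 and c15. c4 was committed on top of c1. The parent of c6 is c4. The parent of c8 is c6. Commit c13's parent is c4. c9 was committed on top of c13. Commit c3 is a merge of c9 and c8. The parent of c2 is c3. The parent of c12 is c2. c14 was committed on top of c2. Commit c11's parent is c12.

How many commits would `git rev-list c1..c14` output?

Reachable from c14: {c1, c10, c13, c14, c15, c2, c3, c4, c5, c6, c7, c8, c9}.
Reachable from c1: {c1, c10, c15, c5, c7}.
In c14's history but not c1's: {c13, c14, c2, c3, c4, c6, c8, c9} — 8 commits.

8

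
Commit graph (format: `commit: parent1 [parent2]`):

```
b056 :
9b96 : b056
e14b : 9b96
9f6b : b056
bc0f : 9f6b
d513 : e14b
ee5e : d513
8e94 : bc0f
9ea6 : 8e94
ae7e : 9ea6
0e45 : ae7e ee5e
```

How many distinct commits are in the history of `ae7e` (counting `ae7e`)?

Walking parent pointers from ae7e: reachable set = {8e94, 9ea6, 9f6b, ae7e, b056, bc0f}.
That is 6 commits.

6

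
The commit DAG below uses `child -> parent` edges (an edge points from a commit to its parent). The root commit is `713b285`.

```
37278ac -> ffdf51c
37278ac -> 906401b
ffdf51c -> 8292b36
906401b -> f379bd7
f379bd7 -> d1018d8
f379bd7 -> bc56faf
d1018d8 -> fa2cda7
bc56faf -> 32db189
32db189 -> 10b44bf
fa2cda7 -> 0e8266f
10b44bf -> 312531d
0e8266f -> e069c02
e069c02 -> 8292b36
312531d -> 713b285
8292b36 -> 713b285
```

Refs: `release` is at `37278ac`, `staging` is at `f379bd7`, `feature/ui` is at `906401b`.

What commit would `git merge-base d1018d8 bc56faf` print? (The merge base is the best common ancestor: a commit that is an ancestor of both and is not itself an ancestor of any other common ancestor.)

713b285

Ancestors of d1018d8: {0e8266f, 713b285, 8292b36, d1018d8, e069c02, fa2cda7}.
Ancestors of bc56faf: {10b44bf, 312531d, 32db189, 713b285, bc56faf}.
Common ancestors: {713b285}.
The only common ancestor is 713b285, so it is the merge base.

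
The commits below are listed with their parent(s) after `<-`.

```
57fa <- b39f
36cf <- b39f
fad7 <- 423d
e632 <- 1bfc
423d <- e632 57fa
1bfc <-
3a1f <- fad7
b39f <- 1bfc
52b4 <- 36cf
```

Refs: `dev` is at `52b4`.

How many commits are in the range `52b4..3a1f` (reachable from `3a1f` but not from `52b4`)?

Reachable from 3a1f: {1bfc, 3a1f, 423d, 57fa, b39f, e632, fad7}.
Reachable from 52b4: {1bfc, 36cf, 52b4, b39f}.
In 3a1f's history but not 52b4's: {3a1f, 423d, 57fa, e632, fad7} — 5 commits.

5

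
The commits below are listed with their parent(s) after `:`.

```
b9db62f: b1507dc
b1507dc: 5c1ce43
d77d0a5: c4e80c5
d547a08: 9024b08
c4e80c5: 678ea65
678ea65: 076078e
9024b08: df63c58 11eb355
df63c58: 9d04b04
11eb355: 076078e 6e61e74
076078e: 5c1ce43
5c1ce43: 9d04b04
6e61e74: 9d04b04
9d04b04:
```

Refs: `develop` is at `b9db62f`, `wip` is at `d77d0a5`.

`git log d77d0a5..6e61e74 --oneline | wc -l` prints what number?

1

Reachable from 6e61e74: {6e61e74, 9d04b04}.
Reachable from d77d0a5: {076078e, 5c1ce43, 678ea65, 9d04b04, c4e80c5, d77d0a5}.
In 6e61e74's history but not d77d0a5's: {6e61e74} — 1 commit.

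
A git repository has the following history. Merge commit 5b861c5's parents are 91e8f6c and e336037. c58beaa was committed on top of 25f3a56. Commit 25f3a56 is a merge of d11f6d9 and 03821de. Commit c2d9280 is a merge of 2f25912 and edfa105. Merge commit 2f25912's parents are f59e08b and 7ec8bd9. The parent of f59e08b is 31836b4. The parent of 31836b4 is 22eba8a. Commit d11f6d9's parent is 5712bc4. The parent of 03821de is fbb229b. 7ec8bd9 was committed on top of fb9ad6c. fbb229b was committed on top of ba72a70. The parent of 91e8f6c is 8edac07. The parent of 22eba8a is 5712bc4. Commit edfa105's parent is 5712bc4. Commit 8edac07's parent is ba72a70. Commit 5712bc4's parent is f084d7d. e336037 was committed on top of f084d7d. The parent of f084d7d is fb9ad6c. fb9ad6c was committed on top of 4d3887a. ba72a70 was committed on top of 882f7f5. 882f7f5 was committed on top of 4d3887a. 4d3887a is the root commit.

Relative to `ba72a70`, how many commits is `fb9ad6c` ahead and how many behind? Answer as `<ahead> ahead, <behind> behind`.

Reachable from fb9ad6c: {4d3887a, fb9ad6c}.
Reachable from ba72a70: {4d3887a, 882f7f5, ba72a70}.
Only in fb9ad6c's history (ahead): {fb9ad6c} — 1.
Only in ba72a70's history (behind): {882f7f5, ba72a70} — 2.

1 ahead, 2 behind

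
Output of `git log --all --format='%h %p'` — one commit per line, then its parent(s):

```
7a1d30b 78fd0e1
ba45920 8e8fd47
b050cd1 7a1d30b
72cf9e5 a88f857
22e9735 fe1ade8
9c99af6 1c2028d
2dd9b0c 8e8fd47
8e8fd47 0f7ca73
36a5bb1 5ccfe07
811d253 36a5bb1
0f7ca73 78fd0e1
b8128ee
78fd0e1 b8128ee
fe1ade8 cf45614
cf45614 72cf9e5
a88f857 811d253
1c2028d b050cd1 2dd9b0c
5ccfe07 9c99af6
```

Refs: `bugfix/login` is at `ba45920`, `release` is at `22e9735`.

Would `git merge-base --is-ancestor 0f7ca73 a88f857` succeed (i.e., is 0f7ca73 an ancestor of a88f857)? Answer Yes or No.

Ancestors of a88f857 (commits reachable by following parents): {0f7ca73, 1c2028d, 2dd9b0c, 36a5bb1, 5ccfe07, 78fd0e1, 7a1d30b, 811d253, 8e8fd47, 9c99af6, a88f857, b050cd1, b8128ee}.
0f7ca73 is in that set, so it is an ancestor of a88f857.

Yes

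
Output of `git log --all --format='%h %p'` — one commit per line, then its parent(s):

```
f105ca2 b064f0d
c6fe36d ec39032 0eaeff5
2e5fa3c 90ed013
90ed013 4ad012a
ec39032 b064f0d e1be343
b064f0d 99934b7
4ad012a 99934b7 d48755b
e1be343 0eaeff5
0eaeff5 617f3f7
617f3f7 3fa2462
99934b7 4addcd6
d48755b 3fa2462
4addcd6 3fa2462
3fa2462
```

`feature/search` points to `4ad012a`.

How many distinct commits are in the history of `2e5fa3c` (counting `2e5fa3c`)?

7

Walking parent pointers from 2e5fa3c: reachable set = {2e5fa3c, 3fa2462, 4ad012a, 4addcd6, 90ed013, 99934b7, d48755b}.
That is 7 commits.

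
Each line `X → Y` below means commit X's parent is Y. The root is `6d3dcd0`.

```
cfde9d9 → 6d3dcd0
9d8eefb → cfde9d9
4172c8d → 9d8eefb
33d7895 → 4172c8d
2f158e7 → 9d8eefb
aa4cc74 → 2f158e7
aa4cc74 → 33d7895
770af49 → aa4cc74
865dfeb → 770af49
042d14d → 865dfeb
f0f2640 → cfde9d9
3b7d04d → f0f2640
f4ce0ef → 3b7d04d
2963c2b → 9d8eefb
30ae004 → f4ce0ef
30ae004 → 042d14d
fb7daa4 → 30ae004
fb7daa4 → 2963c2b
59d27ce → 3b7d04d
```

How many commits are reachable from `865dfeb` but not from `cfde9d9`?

Reachable from 865dfeb: {2f158e7, 33d7895, 4172c8d, 6d3dcd0, 770af49, 865dfeb, 9d8eefb, aa4cc74, cfde9d9}.
Reachable from cfde9d9: {6d3dcd0, cfde9d9}.
In 865dfeb's history but not cfde9d9's: {2f158e7, 33d7895, 4172c8d, 770af49, 865dfeb, 9d8eefb, aa4cc74} — 7 commits.

7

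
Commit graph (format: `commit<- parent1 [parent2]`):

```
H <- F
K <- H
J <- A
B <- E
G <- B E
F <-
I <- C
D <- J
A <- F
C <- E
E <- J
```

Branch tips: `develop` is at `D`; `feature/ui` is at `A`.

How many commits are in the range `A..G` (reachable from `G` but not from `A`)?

4

Reachable from G: {A, B, E, F, G, J}.
Reachable from A: {A, F}.
In G's history but not A's: {B, E, G, J} — 4 commits.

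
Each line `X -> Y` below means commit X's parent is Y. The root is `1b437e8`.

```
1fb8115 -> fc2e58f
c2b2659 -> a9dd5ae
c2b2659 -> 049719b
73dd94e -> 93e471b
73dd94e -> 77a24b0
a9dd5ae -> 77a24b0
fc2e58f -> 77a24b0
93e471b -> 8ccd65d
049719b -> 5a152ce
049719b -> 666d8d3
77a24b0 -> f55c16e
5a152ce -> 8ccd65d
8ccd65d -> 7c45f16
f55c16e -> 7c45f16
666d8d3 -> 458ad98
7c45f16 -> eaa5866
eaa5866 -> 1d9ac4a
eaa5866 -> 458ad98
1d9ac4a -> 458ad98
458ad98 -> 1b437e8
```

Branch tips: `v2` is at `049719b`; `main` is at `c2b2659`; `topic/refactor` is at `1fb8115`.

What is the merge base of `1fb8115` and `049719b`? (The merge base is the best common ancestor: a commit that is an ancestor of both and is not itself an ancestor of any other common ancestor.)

7c45f16

Ancestors of 1fb8115: {1b437e8, 1d9ac4a, 1fb8115, 458ad98, 77a24b0, 7c45f16, eaa5866, f55c16e, fc2e58f}.
Ancestors of 049719b: {049719b, 1b437e8, 1d9ac4a, 458ad98, 5a152ce, 666d8d3, 7c45f16, 8ccd65d, eaa5866}.
Common ancestors: {1b437e8, 1d9ac4a, 458ad98, 7c45f16, eaa5866}.
Among these, 7c45f16 is not an ancestor of any other common ancestor — it is the merge base.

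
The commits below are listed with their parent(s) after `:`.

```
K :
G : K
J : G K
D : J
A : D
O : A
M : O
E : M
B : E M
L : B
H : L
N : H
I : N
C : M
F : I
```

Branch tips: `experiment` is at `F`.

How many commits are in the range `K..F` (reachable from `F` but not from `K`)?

Reachable from F: {A, B, D, E, F, G, H, I, J, K, L, M, N, O}.
Reachable from K: {K}.
In F's history but not K's: {A, B, D, E, F, G, H, I, J, L, M, N, O} — 13 commits.

13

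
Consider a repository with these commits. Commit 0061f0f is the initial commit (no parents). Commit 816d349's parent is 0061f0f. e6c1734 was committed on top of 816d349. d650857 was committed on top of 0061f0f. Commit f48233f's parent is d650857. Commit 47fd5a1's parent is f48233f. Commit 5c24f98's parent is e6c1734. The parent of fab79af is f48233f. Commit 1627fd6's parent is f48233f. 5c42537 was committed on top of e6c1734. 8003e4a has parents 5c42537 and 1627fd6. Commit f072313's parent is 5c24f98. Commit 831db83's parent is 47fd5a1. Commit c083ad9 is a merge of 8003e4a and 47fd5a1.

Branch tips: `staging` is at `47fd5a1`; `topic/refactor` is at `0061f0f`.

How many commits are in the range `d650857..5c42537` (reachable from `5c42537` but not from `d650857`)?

3

Reachable from 5c42537: {0061f0f, 5c42537, 816d349, e6c1734}.
Reachable from d650857: {0061f0f, d650857}.
In 5c42537's history but not d650857's: {5c42537, 816d349, e6c1734} — 3 commits.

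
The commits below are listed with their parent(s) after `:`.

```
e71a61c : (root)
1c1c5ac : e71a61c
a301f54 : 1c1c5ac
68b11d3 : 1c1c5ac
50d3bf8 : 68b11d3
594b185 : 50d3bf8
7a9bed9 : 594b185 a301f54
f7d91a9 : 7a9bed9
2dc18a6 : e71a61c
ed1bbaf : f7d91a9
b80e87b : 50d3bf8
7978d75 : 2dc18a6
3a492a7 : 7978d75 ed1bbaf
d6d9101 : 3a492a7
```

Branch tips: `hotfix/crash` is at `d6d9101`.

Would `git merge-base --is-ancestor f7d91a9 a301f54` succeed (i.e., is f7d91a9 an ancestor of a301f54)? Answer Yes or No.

No

Ancestors of a301f54: {1c1c5ac, a301f54, e71a61c}.
f7d91a9 is not in that set, so it is not an ancestor of a301f54.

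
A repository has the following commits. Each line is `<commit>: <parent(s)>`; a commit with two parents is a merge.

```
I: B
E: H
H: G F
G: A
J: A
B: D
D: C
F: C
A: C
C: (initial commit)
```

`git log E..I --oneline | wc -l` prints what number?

3

Reachable from I: {B, C, D, I}.
Reachable from E: {A, C, E, F, G, H}.
In I's history but not E's: {B, D, I} — 3 commits.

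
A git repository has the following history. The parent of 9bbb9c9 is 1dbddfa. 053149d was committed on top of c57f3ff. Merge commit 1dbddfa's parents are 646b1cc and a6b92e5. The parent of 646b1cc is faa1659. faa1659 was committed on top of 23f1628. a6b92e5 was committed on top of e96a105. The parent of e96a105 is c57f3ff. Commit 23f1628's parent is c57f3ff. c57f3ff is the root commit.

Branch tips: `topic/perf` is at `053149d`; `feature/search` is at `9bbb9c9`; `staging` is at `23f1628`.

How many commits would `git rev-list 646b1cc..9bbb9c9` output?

Reachable from 9bbb9c9: {1dbddfa, 23f1628, 646b1cc, 9bbb9c9, a6b92e5, c57f3ff, e96a105, faa1659}.
Reachable from 646b1cc: {23f1628, 646b1cc, c57f3ff, faa1659}.
In 9bbb9c9's history but not 646b1cc's: {1dbddfa, 9bbb9c9, a6b92e5, e96a105} — 4 commits.

4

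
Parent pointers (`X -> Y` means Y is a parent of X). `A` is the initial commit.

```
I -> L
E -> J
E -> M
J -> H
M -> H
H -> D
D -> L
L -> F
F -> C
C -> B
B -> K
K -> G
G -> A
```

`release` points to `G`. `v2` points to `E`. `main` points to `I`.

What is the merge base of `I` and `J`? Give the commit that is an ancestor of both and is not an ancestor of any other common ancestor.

L

Ancestors of I: {A, B, C, F, G, I, K, L}.
Ancestors of J: {A, B, C, D, F, G, H, J, K, L}.
Common ancestors: {A, B, C, F, G, K, L}.
Among these, L is not an ancestor of any other common ancestor — it is the merge base.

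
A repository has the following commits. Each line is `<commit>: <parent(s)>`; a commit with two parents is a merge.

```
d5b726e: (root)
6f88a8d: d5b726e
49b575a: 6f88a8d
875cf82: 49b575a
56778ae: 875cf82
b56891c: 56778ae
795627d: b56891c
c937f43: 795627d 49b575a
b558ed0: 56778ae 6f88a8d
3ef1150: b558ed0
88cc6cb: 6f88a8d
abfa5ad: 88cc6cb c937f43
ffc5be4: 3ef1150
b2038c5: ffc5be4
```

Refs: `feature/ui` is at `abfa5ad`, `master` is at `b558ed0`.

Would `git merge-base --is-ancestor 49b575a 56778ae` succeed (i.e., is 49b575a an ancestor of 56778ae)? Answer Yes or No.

Ancestors of 56778ae (commits reachable by following parents): {49b575a, 56778ae, 6f88a8d, 875cf82, d5b726e}.
49b575a is in that set, so it is an ancestor of 56778ae.

Yes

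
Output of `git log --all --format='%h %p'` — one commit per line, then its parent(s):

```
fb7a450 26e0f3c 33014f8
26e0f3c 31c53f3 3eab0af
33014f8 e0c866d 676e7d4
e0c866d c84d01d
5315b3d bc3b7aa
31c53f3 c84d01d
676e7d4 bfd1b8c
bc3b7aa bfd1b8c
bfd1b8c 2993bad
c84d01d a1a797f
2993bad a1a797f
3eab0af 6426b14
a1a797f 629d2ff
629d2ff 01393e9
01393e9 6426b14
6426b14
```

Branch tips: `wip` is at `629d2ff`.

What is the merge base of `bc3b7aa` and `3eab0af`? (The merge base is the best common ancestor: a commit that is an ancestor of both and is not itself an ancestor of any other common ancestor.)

6426b14

Ancestors of bc3b7aa: {01393e9, 2993bad, 629d2ff, 6426b14, a1a797f, bc3b7aa, bfd1b8c}.
Ancestors of 3eab0af: {3eab0af, 6426b14}.
Common ancestors: {6426b14}.
The only common ancestor is 6426b14, so it is the merge base.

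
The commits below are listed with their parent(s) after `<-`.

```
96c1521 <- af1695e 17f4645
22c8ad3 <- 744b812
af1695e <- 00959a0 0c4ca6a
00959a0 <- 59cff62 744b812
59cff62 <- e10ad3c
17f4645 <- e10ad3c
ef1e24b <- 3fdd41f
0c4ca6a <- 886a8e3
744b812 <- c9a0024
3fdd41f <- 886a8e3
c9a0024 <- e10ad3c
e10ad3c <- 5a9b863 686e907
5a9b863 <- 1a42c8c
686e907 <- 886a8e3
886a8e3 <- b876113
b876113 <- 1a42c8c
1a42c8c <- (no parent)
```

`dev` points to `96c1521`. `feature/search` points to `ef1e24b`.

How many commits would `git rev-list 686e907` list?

4

Walking parent pointers from 686e907: reachable set = {1a42c8c, 686e907, 886a8e3, b876113}.
That is 4 commits.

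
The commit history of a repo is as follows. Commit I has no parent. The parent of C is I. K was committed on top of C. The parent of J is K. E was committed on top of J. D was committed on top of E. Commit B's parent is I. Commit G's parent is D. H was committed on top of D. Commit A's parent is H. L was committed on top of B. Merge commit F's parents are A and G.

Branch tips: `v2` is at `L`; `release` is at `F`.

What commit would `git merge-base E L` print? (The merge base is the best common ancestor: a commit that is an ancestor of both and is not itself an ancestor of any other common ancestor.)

Ancestors of E: {C, E, I, J, K}.
Ancestors of L: {B, I, L}.
Common ancestors: {I}.
The only common ancestor is I, so it is the merge base.

I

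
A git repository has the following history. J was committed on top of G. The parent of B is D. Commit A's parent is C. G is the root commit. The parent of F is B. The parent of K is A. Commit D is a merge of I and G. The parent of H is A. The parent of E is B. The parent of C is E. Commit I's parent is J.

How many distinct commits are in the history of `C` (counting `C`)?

Walking parent pointers from C: reachable set = {B, C, D, E, G, I, J}.
That is 7 commits.

7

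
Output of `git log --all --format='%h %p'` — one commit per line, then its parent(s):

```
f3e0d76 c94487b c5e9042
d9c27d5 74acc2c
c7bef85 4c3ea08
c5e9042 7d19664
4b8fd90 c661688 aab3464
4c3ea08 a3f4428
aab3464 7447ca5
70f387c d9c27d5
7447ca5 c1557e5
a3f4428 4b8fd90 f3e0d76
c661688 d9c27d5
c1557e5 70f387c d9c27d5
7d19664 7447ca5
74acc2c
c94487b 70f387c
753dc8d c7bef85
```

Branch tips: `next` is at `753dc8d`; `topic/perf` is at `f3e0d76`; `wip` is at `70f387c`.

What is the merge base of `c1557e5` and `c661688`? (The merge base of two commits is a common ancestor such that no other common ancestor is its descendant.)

Ancestors of c1557e5: {70f387c, 74acc2c, c1557e5, d9c27d5}.
Ancestors of c661688: {74acc2c, c661688, d9c27d5}.
Common ancestors: {74acc2c, d9c27d5}.
Among these, d9c27d5 is not an ancestor of any other common ancestor — it is the merge base.

d9c27d5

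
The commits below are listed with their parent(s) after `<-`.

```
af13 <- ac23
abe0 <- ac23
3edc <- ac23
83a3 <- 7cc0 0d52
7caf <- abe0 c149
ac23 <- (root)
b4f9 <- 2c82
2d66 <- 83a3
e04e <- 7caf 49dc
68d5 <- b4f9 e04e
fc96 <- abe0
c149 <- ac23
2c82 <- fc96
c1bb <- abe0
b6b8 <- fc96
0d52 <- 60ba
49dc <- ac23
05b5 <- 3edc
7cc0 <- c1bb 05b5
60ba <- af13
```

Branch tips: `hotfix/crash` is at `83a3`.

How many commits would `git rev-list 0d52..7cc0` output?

5

Reachable from 7cc0: {05b5, 3edc, 7cc0, abe0, ac23, c1bb}.
Reachable from 0d52: {0d52, 60ba, ac23, af13}.
In 7cc0's history but not 0d52's: {05b5, 3edc, 7cc0, abe0, c1bb} — 5 commits.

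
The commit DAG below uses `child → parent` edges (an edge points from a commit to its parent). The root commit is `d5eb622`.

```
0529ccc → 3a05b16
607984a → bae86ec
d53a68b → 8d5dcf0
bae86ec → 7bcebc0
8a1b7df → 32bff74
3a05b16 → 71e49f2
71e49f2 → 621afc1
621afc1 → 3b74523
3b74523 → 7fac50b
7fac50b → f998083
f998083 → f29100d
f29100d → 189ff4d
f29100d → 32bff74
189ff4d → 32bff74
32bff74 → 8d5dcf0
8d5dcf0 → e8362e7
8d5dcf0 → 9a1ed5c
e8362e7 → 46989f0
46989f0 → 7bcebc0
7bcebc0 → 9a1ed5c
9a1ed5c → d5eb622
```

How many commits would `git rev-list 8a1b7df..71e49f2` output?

7

Reachable from 71e49f2: {189ff4d, 32bff74, 3b74523, 46989f0, 621afc1, 71e49f2, 7bcebc0, 7fac50b, 8d5dcf0, 9a1ed5c, d5eb622, e8362e7, f29100d, f998083}.
Reachable from 8a1b7df: {32bff74, 46989f0, 7bcebc0, 8a1b7df, 8d5dcf0, 9a1ed5c, d5eb622, e8362e7}.
In 71e49f2's history but not 8a1b7df's: {189ff4d, 3b74523, 621afc1, 71e49f2, 7fac50b, f29100d, f998083} — 7 commits.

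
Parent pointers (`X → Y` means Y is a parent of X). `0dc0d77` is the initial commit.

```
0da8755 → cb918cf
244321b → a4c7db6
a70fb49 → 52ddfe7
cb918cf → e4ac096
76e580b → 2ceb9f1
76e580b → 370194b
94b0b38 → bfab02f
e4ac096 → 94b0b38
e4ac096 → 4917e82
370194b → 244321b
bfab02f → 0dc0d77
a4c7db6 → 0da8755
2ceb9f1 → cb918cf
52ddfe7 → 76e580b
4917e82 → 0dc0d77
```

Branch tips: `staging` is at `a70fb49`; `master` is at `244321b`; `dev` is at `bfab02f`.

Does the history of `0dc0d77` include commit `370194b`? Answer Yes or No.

No

Ancestors of 0dc0d77: {0dc0d77}.
370194b is not in that set, so it is not an ancestor of 0dc0d77.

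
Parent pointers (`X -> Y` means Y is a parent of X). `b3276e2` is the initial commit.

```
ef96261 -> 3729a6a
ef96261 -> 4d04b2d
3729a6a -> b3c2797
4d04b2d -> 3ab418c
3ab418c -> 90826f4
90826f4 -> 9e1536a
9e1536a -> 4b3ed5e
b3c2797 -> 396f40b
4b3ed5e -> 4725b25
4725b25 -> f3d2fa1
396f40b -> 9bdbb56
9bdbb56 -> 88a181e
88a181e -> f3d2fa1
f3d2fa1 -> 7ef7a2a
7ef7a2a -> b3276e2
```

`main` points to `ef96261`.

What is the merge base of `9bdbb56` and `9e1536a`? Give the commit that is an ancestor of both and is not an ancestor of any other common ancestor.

Ancestors of 9bdbb56: {7ef7a2a, 88a181e, 9bdbb56, b3276e2, f3d2fa1}.
Ancestors of 9e1536a: {4725b25, 4b3ed5e, 7ef7a2a, 9e1536a, b3276e2, f3d2fa1}.
Common ancestors: {7ef7a2a, b3276e2, f3d2fa1}.
Among these, f3d2fa1 is not an ancestor of any other common ancestor — it is the merge base.

f3d2fa1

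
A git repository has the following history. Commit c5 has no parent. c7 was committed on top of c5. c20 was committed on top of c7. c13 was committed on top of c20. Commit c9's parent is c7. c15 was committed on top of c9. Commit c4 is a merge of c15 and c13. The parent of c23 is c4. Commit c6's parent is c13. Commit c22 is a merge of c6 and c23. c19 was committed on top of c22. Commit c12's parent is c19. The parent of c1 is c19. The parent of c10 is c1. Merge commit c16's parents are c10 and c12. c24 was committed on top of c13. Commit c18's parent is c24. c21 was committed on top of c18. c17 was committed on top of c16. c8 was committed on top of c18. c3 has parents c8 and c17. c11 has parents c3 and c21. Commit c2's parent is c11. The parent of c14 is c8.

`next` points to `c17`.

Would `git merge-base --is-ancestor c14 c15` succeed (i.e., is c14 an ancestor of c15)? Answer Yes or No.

Ancestors of c15: {c15, c5, c7, c9}.
c14 is not in that set, so it is not an ancestor of c15.

No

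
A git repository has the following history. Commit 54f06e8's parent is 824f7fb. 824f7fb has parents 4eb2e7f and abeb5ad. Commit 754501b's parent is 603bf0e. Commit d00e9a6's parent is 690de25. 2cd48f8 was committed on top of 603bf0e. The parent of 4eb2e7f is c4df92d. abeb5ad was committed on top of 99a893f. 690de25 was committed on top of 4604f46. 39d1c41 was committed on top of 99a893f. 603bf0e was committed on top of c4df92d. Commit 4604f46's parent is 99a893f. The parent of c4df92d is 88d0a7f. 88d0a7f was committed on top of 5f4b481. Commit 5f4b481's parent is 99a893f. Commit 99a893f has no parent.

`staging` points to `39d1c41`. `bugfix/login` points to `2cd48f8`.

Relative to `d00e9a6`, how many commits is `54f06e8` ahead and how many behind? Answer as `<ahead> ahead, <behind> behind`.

7 ahead, 3 behind

Reachable from 54f06e8: {4eb2e7f, 54f06e8, 5f4b481, 824f7fb, 88d0a7f, 99a893f, abeb5ad, c4df92d}.
Reachable from d00e9a6: {4604f46, 690de25, 99a893f, d00e9a6}.
Only in 54f06e8's history (ahead): {4eb2e7f, 54f06e8, 5f4b481, 824f7fb, 88d0a7f, abeb5ad, c4df92d} — 7.
Only in d00e9a6's history (behind): {4604f46, 690de25, d00e9a6} — 3.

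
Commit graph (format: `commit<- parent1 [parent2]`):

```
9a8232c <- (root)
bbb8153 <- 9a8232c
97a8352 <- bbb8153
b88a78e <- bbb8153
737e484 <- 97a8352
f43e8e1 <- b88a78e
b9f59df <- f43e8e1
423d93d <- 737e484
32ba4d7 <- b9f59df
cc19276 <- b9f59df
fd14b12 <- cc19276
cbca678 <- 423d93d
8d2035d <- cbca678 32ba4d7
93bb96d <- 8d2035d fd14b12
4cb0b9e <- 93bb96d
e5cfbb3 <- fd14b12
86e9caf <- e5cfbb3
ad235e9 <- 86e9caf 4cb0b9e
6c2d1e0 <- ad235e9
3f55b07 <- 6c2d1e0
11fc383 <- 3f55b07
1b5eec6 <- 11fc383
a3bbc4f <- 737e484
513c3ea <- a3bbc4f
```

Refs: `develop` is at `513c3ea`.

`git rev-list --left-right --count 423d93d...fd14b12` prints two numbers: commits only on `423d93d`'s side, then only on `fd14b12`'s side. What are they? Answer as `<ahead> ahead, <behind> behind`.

3 ahead, 5 behind

Reachable from 423d93d: {423d93d, 737e484, 97a8352, 9a8232c, bbb8153}.
Reachable from fd14b12: {9a8232c, b88a78e, b9f59df, bbb8153, cc19276, f43e8e1, fd14b12}.
Only in 423d93d's history (ahead): {423d93d, 737e484, 97a8352} — 3.
Only in fd14b12's history (behind): {b88a78e, b9f59df, cc19276, f43e8e1, fd14b12} — 5.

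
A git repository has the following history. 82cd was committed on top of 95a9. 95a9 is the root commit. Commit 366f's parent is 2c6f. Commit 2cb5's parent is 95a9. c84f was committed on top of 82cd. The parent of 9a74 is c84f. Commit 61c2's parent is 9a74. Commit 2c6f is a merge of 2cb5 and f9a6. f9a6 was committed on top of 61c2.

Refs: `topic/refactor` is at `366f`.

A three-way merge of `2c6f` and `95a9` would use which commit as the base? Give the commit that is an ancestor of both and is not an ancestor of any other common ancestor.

Ancestors of 2c6f: {2c6f, 2cb5, 61c2, 82cd, 95a9, 9a74, c84f, f9a6}.
Ancestors of 95a9: {95a9}.
Common ancestors: {95a9}.
The only common ancestor is 95a9, so it is the merge base.

95a9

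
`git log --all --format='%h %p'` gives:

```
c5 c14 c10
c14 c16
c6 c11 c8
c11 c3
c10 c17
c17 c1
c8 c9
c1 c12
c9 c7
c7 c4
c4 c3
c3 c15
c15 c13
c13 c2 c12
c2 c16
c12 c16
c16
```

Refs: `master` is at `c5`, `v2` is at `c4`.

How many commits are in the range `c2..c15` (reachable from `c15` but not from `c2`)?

Reachable from c15: {c12, c13, c15, c16, c2}.
Reachable from c2: {c16, c2}.
In c15's history but not c2's: {c12, c13, c15} — 3 commits.

3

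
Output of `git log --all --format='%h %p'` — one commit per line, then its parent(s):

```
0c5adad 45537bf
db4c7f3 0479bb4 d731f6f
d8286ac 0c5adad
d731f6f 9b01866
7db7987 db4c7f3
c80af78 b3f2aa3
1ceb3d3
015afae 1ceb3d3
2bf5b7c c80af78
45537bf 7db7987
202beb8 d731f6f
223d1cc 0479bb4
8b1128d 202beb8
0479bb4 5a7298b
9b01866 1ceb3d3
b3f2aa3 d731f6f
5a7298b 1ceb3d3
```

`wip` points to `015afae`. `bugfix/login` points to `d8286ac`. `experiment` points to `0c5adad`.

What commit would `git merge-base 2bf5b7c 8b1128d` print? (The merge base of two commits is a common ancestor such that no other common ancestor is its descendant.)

d731f6f

Ancestors of 2bf5b7c: {1ceb3d3, 2bf5b7c, 9b01866, b3f2aa3, c80af78, d731f6f}.
Ancestors of 8b1128d: {1ceb3d3, 202beb8, 8b1128d, 9b01866, d731f6f}.
Common ancestors: {1ceb3d3, 9b01866, d731f6f}.
Among these, d731f6f is not an ancestor of any other common ancestor — it is the merge base.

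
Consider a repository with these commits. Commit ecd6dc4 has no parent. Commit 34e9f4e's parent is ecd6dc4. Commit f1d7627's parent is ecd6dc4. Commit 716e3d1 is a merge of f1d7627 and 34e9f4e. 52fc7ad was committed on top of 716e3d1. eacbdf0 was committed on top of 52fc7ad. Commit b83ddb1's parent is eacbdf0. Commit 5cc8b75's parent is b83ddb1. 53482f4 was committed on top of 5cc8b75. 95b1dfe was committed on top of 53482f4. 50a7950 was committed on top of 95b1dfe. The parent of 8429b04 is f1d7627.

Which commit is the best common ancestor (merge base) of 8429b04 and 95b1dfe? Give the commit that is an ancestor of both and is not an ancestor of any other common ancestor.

f1d7627

Ancestors of 8429b04: {8429b04, ecd6dc4, f1d7627}.
Ancestors of 95b1dfe: {34e9f4e, 52fc7ad, 53482f4, 5cc8b75, 716e3d1, 95b1dfe, b83ddb1, eacbdf0, ecd6dc4, f1d7627}.
Common ancestors: {ecd6dc4, f1d7627}.
Among these, f1d7627 is not an ancestor of any other common ancestor — it is the merge base.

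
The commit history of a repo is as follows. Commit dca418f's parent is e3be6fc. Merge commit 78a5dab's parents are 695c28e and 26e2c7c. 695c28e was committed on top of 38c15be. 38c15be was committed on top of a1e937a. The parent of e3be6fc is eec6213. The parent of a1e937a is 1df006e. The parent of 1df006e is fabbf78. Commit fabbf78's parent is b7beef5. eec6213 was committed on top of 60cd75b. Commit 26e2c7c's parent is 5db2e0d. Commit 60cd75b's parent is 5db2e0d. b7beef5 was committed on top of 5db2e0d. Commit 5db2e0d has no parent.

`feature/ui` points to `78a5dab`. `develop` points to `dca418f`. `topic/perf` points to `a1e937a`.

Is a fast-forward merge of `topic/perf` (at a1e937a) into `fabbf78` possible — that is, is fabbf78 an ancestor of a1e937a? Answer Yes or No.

Yes

A fast-forward from fabbf78 to a1e937a is possible iff fabbf78 is an ancestor of a1e937a.
Ancestors of a1e937a: {1df006e, 5db2e0d, a1e937a, b7beef5, fabbf78}.
fabbf78 is among them, so fast-forward is possible.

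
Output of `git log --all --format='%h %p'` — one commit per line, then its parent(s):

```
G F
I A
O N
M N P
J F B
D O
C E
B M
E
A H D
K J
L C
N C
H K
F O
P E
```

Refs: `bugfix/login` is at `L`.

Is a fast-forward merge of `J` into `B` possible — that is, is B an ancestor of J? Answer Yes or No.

Yes

A fast-forward from B to J is possible iff B is an ancestor of J.
Ancestors of J: {B, C, E, F, J, M, N, O, P}.
B is among them, so fast-forward is possible.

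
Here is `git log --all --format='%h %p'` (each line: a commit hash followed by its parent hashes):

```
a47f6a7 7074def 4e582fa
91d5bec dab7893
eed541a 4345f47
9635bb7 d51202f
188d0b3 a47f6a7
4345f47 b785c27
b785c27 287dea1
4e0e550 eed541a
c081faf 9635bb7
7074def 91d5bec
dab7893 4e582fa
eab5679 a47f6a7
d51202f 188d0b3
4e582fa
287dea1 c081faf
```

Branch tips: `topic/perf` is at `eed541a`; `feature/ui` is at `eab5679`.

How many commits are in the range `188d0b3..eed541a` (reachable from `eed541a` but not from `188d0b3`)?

Reachable from eed541a: {188d0b3, 287dea1, 4345f47, 4e582fa, 7074def, 91d5bec, 9635bb7, a47f6a7, b785c27, c081faf, d51202f, dab7893, eed541a}.
Reachable from 188d0b3: {188d0b3, 4e582fa, 7074def, 91d5bec, a47f6a7, dab7893}.
In eed541a's history but not 188d0b3's: {287dea1, 4345f47, 9635bb7, b785c27, c081faf, d51202f, eed541a} — 7 commits.

7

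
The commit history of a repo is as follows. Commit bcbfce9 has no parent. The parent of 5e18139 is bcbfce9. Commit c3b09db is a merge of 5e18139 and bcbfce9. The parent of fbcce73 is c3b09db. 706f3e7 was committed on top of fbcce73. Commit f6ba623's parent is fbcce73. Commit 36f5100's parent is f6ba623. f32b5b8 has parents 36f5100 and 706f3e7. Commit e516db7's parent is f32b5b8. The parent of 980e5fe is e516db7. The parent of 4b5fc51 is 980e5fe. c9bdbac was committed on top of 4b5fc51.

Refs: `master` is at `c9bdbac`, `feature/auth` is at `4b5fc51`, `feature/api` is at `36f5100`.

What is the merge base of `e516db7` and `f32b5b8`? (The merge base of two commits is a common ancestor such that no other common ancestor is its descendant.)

f32b5b8

Ancestors of e516db7: {36f5100, 5e18139, 706f3e7, bcbfce9, c3b09db, e516db7, f32b5b8, f6ba623, fbcce73}.
Ancestors of f32b5b8: {36f5100, 5e18139, 706f3e7, bcbfce9, c3b09db, f32b5b8, f6ba623, fbcce73}.
Common ancestors: {36f5100, 5e18139, 706f3e7, bcbfce9, c3b09db, f32b5b8, f6ba623, fbcce73}.
Among these, f32b5b8 is not an ancestor of any other common ancestor — it is the merge base.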